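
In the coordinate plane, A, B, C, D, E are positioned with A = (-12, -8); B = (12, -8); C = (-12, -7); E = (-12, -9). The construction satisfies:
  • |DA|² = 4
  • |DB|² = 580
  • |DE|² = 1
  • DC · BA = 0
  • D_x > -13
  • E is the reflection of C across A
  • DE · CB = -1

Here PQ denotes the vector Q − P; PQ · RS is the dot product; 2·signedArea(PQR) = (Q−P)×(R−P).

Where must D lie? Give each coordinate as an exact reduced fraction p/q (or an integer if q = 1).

1. D_x = -12  [DC · BA = 0 ∩ DE · CB = -1]
2. D_y = -10  [DC · BA = 0 ∩ DE · CB = -1]
   → D = (-12, -10)

D = (-12, -10)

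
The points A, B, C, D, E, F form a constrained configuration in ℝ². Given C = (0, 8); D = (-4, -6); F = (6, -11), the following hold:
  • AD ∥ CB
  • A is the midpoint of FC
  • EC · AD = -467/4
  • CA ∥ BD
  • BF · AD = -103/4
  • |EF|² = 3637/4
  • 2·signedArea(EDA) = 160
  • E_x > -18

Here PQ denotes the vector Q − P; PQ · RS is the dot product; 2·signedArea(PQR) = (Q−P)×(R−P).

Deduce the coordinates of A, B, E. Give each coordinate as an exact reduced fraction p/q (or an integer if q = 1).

A = (3, -3/2)
B = (-7, 7/2)
E = (-17, 17/2)

1. A_x = 3  [A is the midpoint of FC]
2. A_y = -3/2  [A is the midpoint of FC]
   → A = (3, -3/2)
3. B_x = -7  [CA ∥ BD ∩ AD ∥ CB]
4. B_y = 7/2  [CA ∥ BD ∩ AD ∥ CB]
   → B = (-7, 7/2)
5. E_x = -17  [EC · AD = -467/4 ∩ 2·signedArea(EDA) = 160]
6. E_y = 17/2  [EC · AD = -467/4 ∩ 2·signedArea(EDA) = 160]
   → E = (-17, 17/2)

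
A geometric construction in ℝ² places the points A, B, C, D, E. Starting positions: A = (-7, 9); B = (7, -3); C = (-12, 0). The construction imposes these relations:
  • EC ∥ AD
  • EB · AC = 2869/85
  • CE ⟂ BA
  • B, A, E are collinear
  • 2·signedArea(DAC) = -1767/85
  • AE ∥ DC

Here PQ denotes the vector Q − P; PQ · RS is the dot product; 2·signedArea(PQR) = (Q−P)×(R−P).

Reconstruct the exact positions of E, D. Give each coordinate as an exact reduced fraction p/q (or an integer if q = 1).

1. E_x = -462/85  [B, A, E are collinear ∩ CE ⟂ BA]
2. E_y = 651/85  [B, A, E are collinear ∩ CE ⟂ BA]
   → E = (-462/85, 651/85)
3. D_x = -1153/85  [AE ∥ DC ∩ EC ∥ AD]
4. D_y = 114/85  [AE ∥ DC ∩ EC ∥ AD]
   → D = (-1153/85, 114/85)

D = (-1153/85, 114/85)
E = (-462/85, 651/85)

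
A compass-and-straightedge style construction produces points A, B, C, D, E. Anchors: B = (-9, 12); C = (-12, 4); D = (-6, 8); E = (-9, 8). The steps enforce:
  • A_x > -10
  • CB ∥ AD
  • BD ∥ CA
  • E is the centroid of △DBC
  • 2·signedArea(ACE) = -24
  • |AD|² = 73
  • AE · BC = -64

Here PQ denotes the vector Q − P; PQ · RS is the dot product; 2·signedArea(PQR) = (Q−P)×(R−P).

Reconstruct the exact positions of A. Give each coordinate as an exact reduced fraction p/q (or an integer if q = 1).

1. A_x = -9  [CB ∥ AD ∩ BD ∥ CA]
2. A_y = 0  [CB ∥ AD ∩ BD ∥ CA]
   → A = (-9, 0)

A = (-9, 0)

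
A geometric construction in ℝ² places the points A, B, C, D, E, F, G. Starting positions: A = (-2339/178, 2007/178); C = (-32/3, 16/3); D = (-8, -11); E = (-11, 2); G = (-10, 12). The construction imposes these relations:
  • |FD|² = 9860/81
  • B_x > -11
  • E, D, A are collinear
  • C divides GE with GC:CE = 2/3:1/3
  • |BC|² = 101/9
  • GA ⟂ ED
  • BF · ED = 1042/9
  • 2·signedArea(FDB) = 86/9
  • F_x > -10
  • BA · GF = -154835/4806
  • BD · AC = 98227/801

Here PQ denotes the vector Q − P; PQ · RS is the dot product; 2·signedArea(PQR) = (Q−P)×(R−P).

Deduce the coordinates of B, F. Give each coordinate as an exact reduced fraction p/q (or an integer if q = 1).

1. B_x = -31/3  [line -1321/534·x + 3173/534·y + -123449/1602 = 0 ∩ |BC|² = 101/9]
2. B_y = 26/3  [line -1321/534·x + 3173/534·y + -123449/1602 = 0 ∩ |BC|² = 101/9]
   → B = (-31/3, 26/3)
3. F_x = -88/9  [BF · ED = 1042/9 ∩ 2·signedArea(FDB) = 86/9]
4. F_y = -1/9  [BF · ED = 1042/9 ∩ 2·signedArea(FDB) = 86/9]
   → F = (-88/9, -1/9)

B = (-31/3, 26/3)
F = (-88/9, -1/9)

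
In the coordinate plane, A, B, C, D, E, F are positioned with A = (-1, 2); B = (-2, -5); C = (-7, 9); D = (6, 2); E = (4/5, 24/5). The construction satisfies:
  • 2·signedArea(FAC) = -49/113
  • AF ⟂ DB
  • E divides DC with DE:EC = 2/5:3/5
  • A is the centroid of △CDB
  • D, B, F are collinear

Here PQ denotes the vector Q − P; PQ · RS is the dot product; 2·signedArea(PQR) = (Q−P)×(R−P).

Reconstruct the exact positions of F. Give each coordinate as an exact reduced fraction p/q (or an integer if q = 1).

1. F_x = 230/113  [D, B, F are collinear ∩ AF ⟂ DB]
2. F_y = -166/113  [D, B, F are collinear ∩ AF ⟂ DB]
   → F = (230/113, -166/113)

F = (230/113, -166/113)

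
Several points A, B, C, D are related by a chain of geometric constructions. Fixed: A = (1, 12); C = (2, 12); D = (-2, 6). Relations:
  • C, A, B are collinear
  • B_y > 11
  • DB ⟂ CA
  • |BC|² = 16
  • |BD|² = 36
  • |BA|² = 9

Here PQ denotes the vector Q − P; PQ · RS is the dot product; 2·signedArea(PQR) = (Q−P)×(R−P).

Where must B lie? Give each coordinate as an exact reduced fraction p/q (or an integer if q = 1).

1. B_x = -2  [C, A, B are collinear ∩ DB ⟂ CA]
2. B_y = 12  [C, A, B are collinear ∩ DB ⟂ CA]
   → B = (-2, 12)

B = (-2, 12)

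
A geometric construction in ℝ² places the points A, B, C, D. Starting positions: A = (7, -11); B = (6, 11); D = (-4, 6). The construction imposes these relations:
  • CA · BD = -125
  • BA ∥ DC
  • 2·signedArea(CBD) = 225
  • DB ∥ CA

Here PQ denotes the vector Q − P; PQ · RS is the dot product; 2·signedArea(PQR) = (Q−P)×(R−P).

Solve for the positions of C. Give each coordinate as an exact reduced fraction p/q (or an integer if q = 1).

C = (-3, -16)

1. C_x = -3  [DB ∥ CA ∩ BA ∥ DC]
2. C_y = -16  [DB ∥ CA ∩ BA ∥ DC]
   → C = (-3, -16)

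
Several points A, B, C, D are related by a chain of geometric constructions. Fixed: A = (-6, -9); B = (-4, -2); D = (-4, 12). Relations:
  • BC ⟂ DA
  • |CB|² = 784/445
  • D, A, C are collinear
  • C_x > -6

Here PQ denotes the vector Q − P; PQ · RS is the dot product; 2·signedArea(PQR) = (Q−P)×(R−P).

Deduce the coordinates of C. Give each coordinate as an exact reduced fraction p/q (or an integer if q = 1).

1. C_x = -2368/445  [D, A, C are collinear ∩ BC ⟂ DA]
2. C_y = -834/445  [D, A, C are collinear ∩ BC ⟂ DA]
   → C = (-2368/445, -834/445)

C = (-2368/445, -834/445)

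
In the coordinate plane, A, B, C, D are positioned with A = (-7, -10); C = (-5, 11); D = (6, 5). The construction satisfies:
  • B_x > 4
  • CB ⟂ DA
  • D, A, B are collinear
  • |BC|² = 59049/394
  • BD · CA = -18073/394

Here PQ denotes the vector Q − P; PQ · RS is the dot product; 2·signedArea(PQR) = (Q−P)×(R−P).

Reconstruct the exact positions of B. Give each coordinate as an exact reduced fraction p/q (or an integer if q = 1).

1. B_x = 1675/394  [D, A, B are collinear ∩ CB ⟂ DA]
2. B_y = 1175/394  [D, A, B are collinear ∩ CB ⟂ DA]
   → B = (1675/394, 1175/394)

B = (1675/394, 1175/394)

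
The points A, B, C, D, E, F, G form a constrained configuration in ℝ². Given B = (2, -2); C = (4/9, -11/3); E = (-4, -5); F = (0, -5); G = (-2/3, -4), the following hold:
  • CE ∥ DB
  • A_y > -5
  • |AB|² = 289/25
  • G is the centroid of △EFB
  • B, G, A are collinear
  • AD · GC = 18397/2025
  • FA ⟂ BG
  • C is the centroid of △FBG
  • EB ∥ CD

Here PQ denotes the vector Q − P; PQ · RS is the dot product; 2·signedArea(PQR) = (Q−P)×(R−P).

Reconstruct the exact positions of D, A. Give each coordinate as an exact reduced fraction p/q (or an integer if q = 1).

1. D_x = 58/9  [CE ∥ DB ∩ EB ∥ CD]
2. D_y = -2/3  [CE ∥ DB ∩ EB ∥ CD]
   → D = (58/9, -2/3)
3. A_x = -18/25  [B, G, A are collinear ∩ FA ⟂ BG]
4. A_y = -101/25  [B, G, A are collinear ∩ FA ⟂ BG]
   → A = (-18/25, -101/25)

A = (-18/25, -101/25)
D = (58/9, -2/3)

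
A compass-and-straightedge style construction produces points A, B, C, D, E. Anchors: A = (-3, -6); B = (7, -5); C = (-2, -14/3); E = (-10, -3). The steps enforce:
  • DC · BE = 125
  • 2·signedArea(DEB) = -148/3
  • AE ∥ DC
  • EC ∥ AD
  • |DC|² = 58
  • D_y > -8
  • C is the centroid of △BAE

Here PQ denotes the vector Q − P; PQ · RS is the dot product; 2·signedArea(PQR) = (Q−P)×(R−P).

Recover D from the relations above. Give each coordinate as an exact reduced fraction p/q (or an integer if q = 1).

1. D_x = 5  [AE ∥ DC ∩ EC ∥ AD]
2. D_y = -23/3  [AE ∥ DC ∩ EC ∥ AD]
   → D = (5, -23/3)

D = (5, -23/3)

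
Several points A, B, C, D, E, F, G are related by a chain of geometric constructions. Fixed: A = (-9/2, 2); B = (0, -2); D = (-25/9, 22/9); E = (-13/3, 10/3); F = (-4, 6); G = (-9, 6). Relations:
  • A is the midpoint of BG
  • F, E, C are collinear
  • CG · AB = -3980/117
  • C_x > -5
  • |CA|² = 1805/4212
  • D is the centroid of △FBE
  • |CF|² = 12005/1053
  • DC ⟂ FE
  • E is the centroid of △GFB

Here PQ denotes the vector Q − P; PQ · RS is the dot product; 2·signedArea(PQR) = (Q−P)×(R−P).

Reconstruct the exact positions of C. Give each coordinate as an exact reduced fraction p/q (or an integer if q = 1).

1. C_x = -517/117  [F, E, C are collinear ∩ DC ⟂ FE]
2. C_y = 310/117  [F, E, C are collinear ∩ DC ⟂ FE]
   → C = (-517/117, 310/117)

C = (-517/117, 310/117)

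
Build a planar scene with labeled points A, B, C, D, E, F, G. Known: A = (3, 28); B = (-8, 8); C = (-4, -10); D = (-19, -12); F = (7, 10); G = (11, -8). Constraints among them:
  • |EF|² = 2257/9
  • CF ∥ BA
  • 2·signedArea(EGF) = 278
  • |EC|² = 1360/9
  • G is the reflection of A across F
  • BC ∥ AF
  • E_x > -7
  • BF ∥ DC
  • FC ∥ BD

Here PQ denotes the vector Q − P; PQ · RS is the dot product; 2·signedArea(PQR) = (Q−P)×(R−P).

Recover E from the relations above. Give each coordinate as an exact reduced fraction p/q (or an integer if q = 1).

E = (-20/3, 2)

1. E_x = -20/3  [line -18·x + -4·y + -112 = 0 ∩ |EF|² = 2257/9]
2. E_y = 2  [line -18·x + -4·y + -112 = 0 ∩ |EF|² = 2257/9]
   → E = (-20/3, 2)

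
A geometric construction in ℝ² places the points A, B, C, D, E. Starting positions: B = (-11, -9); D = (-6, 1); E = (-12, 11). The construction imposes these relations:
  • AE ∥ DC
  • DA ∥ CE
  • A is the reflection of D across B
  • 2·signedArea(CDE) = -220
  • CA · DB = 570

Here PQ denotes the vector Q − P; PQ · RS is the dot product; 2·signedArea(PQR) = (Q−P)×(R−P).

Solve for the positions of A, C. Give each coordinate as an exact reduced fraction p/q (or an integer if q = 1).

1. A_x = -16  [A is the reflection of D across B]
2. A_y = -19  [A is the reflection of D across B]
   → A = (-16, -19)
3. C_x = -2  [DA ∥ CE ∩ AE ∥ DC]
4. C_y = 31  [DA ∥ CE ∩ AE ∥ DC]
   → C = (-2, 31)

A = (-16, -19)
C = (-2, 31)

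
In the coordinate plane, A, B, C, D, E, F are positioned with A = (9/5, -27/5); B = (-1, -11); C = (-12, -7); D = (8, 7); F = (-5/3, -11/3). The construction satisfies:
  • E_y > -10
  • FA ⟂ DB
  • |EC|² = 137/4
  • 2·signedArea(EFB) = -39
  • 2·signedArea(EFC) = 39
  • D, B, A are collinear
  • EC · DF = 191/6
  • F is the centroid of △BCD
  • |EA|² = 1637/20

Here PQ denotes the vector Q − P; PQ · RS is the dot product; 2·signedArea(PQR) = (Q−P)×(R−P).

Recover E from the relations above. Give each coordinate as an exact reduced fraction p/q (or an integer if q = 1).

1. E_x = -13/2  [2·signedArea(EFB) = -39 ∩ EC · DF = 191/6]
2. E_y = -9  [2·signedArea(EFB) = -39 ∩ EC · DF = 191/6]
   → E = (-13/2, -9)

E = (-13/2, -9)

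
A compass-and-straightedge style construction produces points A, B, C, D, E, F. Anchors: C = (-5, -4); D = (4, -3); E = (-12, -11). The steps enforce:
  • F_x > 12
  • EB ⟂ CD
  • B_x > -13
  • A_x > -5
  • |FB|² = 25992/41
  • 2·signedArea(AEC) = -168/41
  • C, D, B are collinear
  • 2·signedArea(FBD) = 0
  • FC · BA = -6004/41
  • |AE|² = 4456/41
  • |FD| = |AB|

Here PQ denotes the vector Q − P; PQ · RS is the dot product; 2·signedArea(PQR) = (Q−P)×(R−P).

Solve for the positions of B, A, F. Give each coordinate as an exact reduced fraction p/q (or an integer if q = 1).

1. B_x = -520/41  [C, D, B are collinear ∩ EB ⟂ CD]
2. B_y = -199/41  [C, D, B are collinear ∩ EB ⟂ CD]
   → B = (-520/41, -199/41)
3. A_x = -178/41  [line -7·x + 7·y + -119/41 = 0 ∩ |AE|² = 4456/41]
4. A_y = -161/41  [line -7·x + 7·y + -119/41 = 0 ∩ |AE|² = 4456/41]
   → A = (-178/41, -161/41)
5. F_x = 506/41  [2·signedArea(FBD) = 0 ∩ FC · BA = -6004/41]
6. F_y = -85/41  [2·signedArea(FBD) = 0 ∩ FC · BA = -6004/41]
   → F = (506/41, -85/41)

A = (-178/41, -161/41)
B = (-520/41, -199/41)
F = (506/41, -85/41)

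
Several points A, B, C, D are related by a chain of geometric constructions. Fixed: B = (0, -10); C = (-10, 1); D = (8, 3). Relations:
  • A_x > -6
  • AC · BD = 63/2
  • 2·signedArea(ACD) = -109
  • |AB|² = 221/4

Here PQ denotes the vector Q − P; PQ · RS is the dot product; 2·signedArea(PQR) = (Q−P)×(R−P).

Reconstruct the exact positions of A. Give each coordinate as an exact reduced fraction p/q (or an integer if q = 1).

A = (-5, -9/2)

1. A_x = -5  [2·signedArea(ACD) = -109 ∩ AC · BD = 63/2]
2. A_y = -9/2  [2·signedArea(ACD) = -109 ∩ AC · BD = 63/2]
   → A = (-5, -9/2)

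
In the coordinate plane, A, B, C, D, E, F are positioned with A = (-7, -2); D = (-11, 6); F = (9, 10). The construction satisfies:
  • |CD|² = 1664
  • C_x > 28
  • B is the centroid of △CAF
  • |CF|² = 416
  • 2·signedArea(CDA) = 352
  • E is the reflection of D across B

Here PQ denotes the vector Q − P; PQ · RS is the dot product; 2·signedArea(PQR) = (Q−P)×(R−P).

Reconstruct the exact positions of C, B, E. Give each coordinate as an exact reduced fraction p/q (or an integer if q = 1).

B = (31/3, 22/3)
C = (29, 14)
E = (95/3, 26/3)

1. C_x = 29  [line 8·x + 4·y + -288 = 0 ∩ |CD|² = 1664]
2. C_y = 14  [line 8·x + 4·y + -288 = 0 ∩ |CD|² = 1664]
   → C = (29, 14)
3. B_x = 31/3  [B is the centroid of △CAF]
4. B_y = 22/3  [B is the centroid of △CAF]
   → B = (31/3, 22/3)
5. E_x = 95/3  [E is the reflection of D across B]
6. E_y = 26/3  [E is the reflection of D across B]
   → E = (95/3, 26/3)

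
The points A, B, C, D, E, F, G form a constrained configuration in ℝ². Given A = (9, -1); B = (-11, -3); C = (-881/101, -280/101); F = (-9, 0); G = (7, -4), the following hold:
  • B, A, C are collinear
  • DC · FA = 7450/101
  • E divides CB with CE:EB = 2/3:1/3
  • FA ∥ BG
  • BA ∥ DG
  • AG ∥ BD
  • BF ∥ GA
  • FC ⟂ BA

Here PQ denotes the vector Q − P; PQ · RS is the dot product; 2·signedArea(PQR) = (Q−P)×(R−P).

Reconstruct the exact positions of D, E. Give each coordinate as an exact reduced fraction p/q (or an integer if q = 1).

1. D_x = -13  [BA ∥ DG ∩ AG ∥ BD]
2. D_y = -6  [BA ∥ DG ∩ AG ∥ BD]
   → D = (-13, -6)
3. E_x = -3103/303  [E divides CB with CE:EB = 2/3:1/3]
4. E_y = -886/303  [E divides CB with CE:EB = 2/3:1/3]
   → E = (-3103/303, -886/303)

D = (-13, -6)
E = (-3103/303, -886/303)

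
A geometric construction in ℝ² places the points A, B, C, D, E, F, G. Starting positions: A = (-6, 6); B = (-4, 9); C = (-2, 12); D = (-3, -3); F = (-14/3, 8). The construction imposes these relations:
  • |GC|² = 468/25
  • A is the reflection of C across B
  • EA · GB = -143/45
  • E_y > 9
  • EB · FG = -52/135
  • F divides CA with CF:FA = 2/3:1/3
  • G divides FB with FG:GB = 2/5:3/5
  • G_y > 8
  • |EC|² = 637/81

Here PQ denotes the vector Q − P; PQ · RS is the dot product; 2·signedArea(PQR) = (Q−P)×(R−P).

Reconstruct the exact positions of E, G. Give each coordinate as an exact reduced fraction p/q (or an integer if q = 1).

1. G_x = -22/5  [G divides FB with FG:GB = 2/5:3/5]
2. G_y = 42/5  [G divides FB with FG:GB = 2/5:3/5]
   → G = (-22/5, 42/5)
3. E_x = -32/9  [line -4/15·x + -2/5·y + 394/135 = 0 ∩ |EC|² = 637/81]
4. E_y = 29/3  [line -4/15·x + -2/5·y + 394/135 = 0 ∩ |EC|² = 637/81]
   → E = (-32/9, 29/3)

E = (-32/9, 29/3)
G = (-22/5, 42/5)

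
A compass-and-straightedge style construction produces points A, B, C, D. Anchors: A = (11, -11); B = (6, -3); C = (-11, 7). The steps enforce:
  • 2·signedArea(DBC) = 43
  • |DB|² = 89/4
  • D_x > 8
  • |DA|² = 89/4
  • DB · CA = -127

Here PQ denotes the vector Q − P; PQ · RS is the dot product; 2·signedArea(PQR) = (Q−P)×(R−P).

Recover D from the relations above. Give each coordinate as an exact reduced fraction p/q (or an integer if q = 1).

1. D_x = 17/2  [DB · CA = -127 ∩ 2·signedArea(DBC) = 43]
2. D_y = -7  [DB · CA = -127 ∩ 2·signedArea(DBC) = 43]
   → D = (17/2, -7)

D = (17/2, -7)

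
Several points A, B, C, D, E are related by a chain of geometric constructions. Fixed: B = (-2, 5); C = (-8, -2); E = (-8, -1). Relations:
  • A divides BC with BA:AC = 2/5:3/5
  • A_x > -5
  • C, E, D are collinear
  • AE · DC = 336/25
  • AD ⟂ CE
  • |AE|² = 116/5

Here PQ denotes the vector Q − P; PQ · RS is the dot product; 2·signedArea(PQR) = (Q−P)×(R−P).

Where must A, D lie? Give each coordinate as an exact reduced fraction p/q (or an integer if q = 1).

A = (-22/5, 11/5)
D = (-8, 11/5)

1. A_x = -22/5  [A divides BC with BA:AC = 2/5:3/5]
2. A_y = 11/5  [A divides BC with BA:AC = 2/5:3/5]
   → A = (-22/5, 11/5)
3. D_x = -8  [C, E, D are collinear ∩ AD ⟂ CE]
4. D_y = 11/5  [C, E, D are collinear ∩ AD ⟂ CE]
   → D = (-8, 11/5)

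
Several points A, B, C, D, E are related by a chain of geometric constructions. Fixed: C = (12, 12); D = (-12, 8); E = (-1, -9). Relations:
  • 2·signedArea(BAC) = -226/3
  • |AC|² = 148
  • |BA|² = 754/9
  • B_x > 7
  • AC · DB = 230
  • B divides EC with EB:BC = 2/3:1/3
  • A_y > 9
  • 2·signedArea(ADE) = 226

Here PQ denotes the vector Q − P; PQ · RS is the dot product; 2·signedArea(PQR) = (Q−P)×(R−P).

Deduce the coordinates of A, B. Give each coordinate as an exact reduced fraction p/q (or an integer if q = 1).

1. A_x = 0  [line 17·x + 11·y + -110 = 0 ∩ |AC|² = 148]
2. A_y = 10  [line 17·x + 11·y + -110 = 0 ∩ |AC|² = 148]
   → A = (0, 10)
3. B_x = 23/3  [B divides EC with EB:BC = 2/3:1/3]
4. B_y = 5  [B divides EC with EB:BC = 2/3:1/3]
   → B = (23/3, 5)

A = (0, 10)
B = (23/3, 5)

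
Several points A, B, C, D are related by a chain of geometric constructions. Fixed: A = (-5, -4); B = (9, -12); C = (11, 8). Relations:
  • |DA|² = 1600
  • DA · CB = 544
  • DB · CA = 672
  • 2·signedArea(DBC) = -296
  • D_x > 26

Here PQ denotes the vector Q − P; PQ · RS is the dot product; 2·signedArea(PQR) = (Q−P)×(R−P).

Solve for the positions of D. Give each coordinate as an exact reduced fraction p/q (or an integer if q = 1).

D = (27, 20)

1. D_x = 27  [2·signedArea(DBC) = -296 ∩ DA · CB = 544]
2. D_y = 20  [2·signedArea(DBC) = -296 ∩ DA · CB = 544]
   → D = (27, 20)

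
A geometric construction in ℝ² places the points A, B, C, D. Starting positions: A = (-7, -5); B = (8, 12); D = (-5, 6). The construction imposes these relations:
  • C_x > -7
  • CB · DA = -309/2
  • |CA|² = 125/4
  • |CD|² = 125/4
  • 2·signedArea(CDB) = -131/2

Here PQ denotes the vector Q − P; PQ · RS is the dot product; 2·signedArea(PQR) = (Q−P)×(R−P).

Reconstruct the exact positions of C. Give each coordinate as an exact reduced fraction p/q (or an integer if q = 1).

1. C_x = -6  [2·signedArea(CDB) = -131/2 ∩ CB · DA = -309/2]
2. C_y = 1/2  [2·signedArea(CDB) = -131/2 ∩ CB · DA = -309/2]
   → C = (-6, 1/2)

C = (-6, 1/2)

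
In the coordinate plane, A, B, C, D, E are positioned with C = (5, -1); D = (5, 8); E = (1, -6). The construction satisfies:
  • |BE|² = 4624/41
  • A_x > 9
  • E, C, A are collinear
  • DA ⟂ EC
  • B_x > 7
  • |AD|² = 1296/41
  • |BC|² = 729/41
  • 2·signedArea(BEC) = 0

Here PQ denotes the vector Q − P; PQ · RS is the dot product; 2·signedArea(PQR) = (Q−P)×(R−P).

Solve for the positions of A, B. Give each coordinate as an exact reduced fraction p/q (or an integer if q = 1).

A = (385/41, 184/41)
B = (313/41, 94/41)

1. A_x = 385/41  [E, C, A are collinear ∩ DA ⟂ EC]
2. A_y = 184/41  [E, C, A are collinear ∩ DA ⟂ EC]
   → A = (385/41, 184/41)
3. B_x = 313/41  [line -5·x + 4·y + 29 = 0 ∩ |BC|² = 729/41]
4. B_y = 94/41  [line -5·x + 4·y + 29 = 0 ∩ |BC|² = 729/41]
   → B = (313/41, 94/41)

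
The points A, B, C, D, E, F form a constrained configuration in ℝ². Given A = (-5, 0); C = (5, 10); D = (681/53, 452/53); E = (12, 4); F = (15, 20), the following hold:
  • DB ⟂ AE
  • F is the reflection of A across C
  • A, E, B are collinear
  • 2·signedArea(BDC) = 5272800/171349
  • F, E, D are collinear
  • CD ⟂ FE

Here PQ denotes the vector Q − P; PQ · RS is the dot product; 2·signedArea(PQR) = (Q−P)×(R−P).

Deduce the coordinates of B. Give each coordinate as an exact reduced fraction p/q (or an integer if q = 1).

1. B_x = 44661/3233  [A, E, B are collinear ∩ DB ⟂ AE]
2. B_y = 14312/3233  [A, E, B are collinear ∩ DB ⟂ AE]
   → B = (44661/3233, 14312/3233)

B = (44661/3233, 14312/3233)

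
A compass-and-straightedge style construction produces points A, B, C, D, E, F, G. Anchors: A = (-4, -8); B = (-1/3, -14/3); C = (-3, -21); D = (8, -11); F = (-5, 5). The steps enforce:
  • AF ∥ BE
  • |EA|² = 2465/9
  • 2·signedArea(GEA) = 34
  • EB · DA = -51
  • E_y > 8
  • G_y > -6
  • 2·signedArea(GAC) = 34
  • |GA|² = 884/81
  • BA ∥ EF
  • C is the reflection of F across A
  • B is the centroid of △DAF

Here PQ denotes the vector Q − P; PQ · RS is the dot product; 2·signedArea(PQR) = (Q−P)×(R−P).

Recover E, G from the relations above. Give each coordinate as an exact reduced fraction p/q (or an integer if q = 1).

E = (-4/3, 25/3)
G = (-14/9, -52/9)

1. E_x = -4/3  [BA ∥ EF ∩ AF ∥ BE]
2. E_y = 25/3  [BA ∥ EF ∩ AF ∥ BE]
   → E = (-4/3, 25/3)
3. G_x = -14/9  [2·signedArea(GEA) = 34 ∩ 2·signedArea(GAC) = 34]
4. G_y = -52/9  [2·signedArea(GEA) = 34 ∩ 2·signedArea(GAC) = 34]
   → G = (-14/9, -52/9)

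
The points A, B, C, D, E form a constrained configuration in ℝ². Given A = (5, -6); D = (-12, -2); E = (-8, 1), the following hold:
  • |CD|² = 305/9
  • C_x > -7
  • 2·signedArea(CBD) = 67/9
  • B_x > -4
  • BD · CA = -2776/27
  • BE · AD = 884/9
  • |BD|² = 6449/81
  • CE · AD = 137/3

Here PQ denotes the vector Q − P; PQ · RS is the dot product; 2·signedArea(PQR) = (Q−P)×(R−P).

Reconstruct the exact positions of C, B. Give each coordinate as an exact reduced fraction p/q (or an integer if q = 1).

B = (-28/9, -25/9)
C = (-19/3, -10/3)

1. C_x = -19/3  [line 17·x + -4·y + 283/3 = 0 ∩ |CD|² = 305/9]
2. C_y = -10/3  [line 17·x + -4·y + 283/3 = 0 ∩ |CD|² = 305/9]
   → C = (-19/3, -10/3)
3. B_x = -28/9  [2·signedArea(CBD) = 67/9 ∩ BD · CA = -2776/27]
4. B_y = -25/9  [2·signedArea(CBD) = 67/9 ∩ BD · CA = -2776/27]
   → B = (-28/9, -25/9)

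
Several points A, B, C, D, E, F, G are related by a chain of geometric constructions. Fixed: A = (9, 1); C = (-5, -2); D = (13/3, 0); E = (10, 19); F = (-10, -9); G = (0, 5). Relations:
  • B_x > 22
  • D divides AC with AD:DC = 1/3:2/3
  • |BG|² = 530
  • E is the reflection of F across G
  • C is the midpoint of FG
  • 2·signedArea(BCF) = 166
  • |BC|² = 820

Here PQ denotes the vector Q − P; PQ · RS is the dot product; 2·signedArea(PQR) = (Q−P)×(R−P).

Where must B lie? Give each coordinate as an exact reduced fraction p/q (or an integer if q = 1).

B = (23, 4)

1. B_x = 23  [line 7·x + -5·y + -141 = 0 ∩ |BC|² = 820]
2. B_y = 4  [line 7·x + -5·y + -141 = 0 ∩ |BC|² = 820]
   → B = (23, 4)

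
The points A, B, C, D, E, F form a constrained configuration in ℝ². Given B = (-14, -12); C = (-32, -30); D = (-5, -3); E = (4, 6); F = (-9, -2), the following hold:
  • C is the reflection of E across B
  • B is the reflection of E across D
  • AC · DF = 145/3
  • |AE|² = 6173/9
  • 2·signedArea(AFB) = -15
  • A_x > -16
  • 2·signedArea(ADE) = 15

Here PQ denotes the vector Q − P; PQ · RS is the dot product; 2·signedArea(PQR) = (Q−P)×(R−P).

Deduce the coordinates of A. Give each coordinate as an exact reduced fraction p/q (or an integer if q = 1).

A = (-46/3, -35/3)

1. A_x = -46/3  [2·signedArea(ADE) = 15 ∩ 2·signedArea(AFB) = -15]
2. A_y = -35/3  [2·signedArea(ADE) = 15 ∩ 2·signedArea(AFB) = -15]
   → A = (-46/3, -35/3)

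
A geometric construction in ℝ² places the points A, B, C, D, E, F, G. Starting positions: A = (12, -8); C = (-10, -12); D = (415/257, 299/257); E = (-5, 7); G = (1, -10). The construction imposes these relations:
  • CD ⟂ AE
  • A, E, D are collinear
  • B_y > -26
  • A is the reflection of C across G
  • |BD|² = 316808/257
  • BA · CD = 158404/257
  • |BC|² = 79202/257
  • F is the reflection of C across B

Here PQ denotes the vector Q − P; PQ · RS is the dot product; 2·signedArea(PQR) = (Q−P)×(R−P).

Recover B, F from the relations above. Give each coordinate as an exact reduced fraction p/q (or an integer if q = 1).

B = (-5555/257, -6467/257)
F = (-8540/257, -9850/257)

1. B_x = -5555/257  [line -2985/257·x + -3383/257·y + -149648/257 = 0 ∩ |BD|² = 316808/257]
2. B_y = -6467/257  [line -2985/257·x + -3383/257·y + -149648/257 = 0 ∩ |BD|² = 316808/257]
   → B = (-5555/257, -6467/257)
3. F_x = -8540/257  [F is the reflection of C across B]
4. F_y = -9850/257  [F is the reflection of C across B]
   → F = (-8540/257, -9850/257)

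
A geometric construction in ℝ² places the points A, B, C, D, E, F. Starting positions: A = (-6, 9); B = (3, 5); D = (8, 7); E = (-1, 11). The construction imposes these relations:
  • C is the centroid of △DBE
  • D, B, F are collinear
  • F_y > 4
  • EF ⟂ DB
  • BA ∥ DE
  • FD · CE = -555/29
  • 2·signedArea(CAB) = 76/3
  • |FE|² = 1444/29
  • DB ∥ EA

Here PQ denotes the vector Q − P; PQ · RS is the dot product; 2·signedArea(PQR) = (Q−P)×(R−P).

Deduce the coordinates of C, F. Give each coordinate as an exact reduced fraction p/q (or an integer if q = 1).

C = (10/3, 23/3)
F = (47/29, 129/29)

1. C_x = 10/3  [C is the centroid of △DBE]
2. C_y = 23/3  [C is the centroid of △DBE]
   → C = (10/3, 23/3)
3. F_x = 47/29  [D, B, F are collinear ∩ EF ⟂ DB]
4. F_y = 129/29  [D, B, F are collinear ∩ EF ⟂ DB]
   → F = (47/29, 129/29)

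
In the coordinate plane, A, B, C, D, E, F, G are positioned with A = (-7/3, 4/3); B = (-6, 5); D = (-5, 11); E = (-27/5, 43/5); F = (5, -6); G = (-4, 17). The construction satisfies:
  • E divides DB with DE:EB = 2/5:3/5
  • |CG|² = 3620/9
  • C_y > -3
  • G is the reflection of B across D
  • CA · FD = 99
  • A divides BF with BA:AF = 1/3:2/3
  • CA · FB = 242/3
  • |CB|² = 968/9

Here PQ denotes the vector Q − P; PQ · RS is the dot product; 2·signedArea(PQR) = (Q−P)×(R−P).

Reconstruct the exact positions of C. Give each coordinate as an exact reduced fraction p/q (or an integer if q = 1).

1. C_x = 4/3  [CA · FD = 99 ∩ CA · FB = 242/3]
2. C_y = -7/3  [CA · FD = 99 ∩ CA · FB = 242/3]
   → C = (4/3, -7/3)

C = (4/3, -7/3)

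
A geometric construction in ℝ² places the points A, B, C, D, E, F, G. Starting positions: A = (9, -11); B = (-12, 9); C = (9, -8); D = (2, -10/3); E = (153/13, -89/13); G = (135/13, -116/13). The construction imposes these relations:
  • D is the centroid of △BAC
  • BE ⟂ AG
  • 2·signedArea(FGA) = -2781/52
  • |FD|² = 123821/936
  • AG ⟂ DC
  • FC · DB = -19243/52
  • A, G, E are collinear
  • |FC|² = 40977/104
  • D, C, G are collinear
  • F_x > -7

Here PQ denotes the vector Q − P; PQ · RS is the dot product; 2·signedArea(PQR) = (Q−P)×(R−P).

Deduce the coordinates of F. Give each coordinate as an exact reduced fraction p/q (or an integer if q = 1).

F = (-333/52, 235/52)

1. F_x = -333/52  [2·signedArea(FGA) = -2781/52 ∩ FC · DB = -19243/52]
2. F_y = 235/52  [2·signedArea(FGA) = -2781/52 ∩ FC · DB = -19243/52]
   → F = (-333/52, 235/52)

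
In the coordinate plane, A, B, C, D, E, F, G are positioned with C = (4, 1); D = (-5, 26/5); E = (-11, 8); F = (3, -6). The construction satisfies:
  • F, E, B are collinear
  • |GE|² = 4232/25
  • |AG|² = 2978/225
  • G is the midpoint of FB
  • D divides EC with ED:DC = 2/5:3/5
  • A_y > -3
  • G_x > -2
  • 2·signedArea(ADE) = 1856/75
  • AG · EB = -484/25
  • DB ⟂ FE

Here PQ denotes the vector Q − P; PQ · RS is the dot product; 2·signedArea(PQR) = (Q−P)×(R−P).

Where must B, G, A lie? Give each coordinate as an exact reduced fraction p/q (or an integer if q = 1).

1. B_x = -33/5  [F, E, B are collinear ∩ DB ⟂ FE]
2. B_y = 18/5  [F, E, B are collinear ∩ DB ⟂ FE]
   → B = (-33/5, 18/5)
3. G_x = -9/5  [G is the midpoint of FB]
4. G_y = -6/5  [G is the midpoint of FB]
   → G = (-9/5, -6/5)
5. A_x = 26/15  [2·signedArea(ADE) = 1856/75 ∩ AG · EB = -484/25]
6. A_y = -31/15  [2·signedArea(ADE) = 1856/75 ∩ AG · EB = -484/25]
   → A = (26/15, -31/15)

A = (26/15, -31/15)
B = (-33/5, 18/5)
G = (-9/5, -6/5)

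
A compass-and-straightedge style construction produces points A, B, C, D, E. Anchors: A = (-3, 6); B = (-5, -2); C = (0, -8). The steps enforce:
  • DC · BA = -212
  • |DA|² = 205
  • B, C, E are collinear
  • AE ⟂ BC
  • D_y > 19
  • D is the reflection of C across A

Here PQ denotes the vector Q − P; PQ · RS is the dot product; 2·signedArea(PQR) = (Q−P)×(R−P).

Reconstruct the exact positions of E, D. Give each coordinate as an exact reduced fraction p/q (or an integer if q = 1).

D = (-6, 20)
E = (-495/61, 106/61)

1. E_x = -495/61  [B, C, E are collinear ∩ AE ⟂ BC]
2. E_y = 106/61  [B, C, E are collinear ∩ AE ⟂ BC]
   → E = (-495/61, 106/61)
3. D_x = -6  [D is the reflection of C across A]
4. D_y = 20  [D is the reflection of C across A]
   → D = (-6, 20)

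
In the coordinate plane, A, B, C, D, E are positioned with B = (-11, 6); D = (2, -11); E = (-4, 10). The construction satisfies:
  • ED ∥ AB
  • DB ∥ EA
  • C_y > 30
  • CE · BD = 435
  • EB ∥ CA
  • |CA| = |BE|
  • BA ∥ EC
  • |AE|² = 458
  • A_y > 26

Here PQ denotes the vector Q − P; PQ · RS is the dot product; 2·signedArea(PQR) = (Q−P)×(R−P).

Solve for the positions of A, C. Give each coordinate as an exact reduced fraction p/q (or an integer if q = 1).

A = (-17, 27)
C = (-10, 31)

1. A_x = -17  [ED ∥ AB ∩ DB ∥ EA]
2. A_y = 27  [ED ∥ AB ∩ DB ∥ EA]
   → A = (-17, 27)
3. C_x = -10  [EB ∥ CA ∩ BA ∥ EC]
4. C_y = 31  [EB ∥ CA ∩ BA ∥ EC]
   → C = (-10, 31)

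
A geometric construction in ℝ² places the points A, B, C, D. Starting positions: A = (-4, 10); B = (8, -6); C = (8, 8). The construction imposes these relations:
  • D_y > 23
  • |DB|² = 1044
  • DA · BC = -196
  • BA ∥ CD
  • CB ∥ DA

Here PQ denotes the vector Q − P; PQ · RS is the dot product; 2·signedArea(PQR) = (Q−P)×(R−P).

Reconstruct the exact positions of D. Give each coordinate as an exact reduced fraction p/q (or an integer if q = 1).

D = (-4, 24)

1. D_x = -4  [CB ∥ DA ∩ BA ∥ CD]
2. D_y = 24  [CB ∥ DA ∩ BA ∥ CD]
   → D = (-4, 24)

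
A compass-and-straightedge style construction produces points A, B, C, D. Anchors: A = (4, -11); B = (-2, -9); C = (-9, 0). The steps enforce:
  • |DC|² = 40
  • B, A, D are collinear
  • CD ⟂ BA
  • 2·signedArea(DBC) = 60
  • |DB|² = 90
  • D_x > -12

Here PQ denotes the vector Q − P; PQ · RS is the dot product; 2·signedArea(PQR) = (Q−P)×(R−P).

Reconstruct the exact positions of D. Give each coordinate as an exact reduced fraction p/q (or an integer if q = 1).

D = (-11, -6)

1. D_x = -11  [B, A, D are collinear ∩ CD ⟂ BA]
2. D_y = -6  [B, A, D are collinear ∩ CD ⟂ BA]
   → D = (-11, -6)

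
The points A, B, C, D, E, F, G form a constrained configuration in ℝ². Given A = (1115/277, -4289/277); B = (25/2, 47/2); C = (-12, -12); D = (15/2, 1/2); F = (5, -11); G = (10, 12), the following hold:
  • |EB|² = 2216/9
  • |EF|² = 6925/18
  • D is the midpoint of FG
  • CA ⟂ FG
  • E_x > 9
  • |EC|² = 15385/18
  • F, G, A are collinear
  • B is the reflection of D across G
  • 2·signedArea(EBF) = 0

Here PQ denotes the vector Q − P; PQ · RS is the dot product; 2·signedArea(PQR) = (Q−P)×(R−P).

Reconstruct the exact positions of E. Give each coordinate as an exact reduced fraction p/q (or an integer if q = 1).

E = (55/6, 49/6)

1. E_x = 55/6  [line 69/2·x + -15/2·y + -255 = 0 ∩ |EC|² = 15385/18]
2. E_y = 49/6  [line 69/2·x + -15/2·y + -255 = 0 ∩ |EC|² = 15385/18]
   → E = (55/6, 49/6)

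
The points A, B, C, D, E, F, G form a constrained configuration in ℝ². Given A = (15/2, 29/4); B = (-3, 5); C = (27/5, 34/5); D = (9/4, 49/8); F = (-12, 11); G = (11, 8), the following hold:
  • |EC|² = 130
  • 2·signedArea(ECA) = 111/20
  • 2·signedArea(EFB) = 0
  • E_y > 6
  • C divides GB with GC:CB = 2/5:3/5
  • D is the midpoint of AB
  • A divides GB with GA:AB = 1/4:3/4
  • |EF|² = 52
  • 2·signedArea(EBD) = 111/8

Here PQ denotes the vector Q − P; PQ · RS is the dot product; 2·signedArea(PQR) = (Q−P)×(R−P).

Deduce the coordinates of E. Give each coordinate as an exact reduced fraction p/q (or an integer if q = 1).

E = (-6, 7)

1. E_x = -6  [2·signedArea(EFB) = 0 ∩ 2·signedArea(EBD) = 111/8]
2. E_y = 7  [2·signedArea(EFB) = 0 ∩ 2·signedArea(EBD) = 111/8]
   → E = (-6, 7)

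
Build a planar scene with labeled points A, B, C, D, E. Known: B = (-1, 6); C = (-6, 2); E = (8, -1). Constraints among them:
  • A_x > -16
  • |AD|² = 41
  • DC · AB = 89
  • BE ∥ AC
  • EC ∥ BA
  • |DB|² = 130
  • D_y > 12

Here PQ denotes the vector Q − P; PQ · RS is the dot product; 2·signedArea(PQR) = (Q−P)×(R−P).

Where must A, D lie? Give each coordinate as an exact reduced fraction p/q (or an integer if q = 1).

1. A_x = -15  [BE ∥ AC ∩ EC ∥ BA]
2. A_y = 9  [BE ∥ AC ∩ EC ∥ BA]
   → A = (-15, 9)
3. D_x = -10  [line -14·x + 3·y + -179 = 0 ∩ |DB|² = 130]
4. D_y = 13  [line -14·x + 3·y + -179 = 0 ∩ |DB|² = 130]
   → D = (-10, 13)

A = (-15, 9)
D = (-10, 13)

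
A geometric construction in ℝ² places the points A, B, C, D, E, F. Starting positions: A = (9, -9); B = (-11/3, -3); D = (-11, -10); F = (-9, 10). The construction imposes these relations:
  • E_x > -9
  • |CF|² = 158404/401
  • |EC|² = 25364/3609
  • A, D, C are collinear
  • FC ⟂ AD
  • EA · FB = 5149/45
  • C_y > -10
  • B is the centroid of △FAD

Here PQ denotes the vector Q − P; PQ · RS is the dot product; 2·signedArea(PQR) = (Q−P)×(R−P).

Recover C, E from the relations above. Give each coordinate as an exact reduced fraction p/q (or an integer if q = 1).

C = (-3211/401, -3950/401)
E = (-121/15, -36/5)

1. C_x = -3211/401  [A, D, C are collinear ∩ FC ⟂ AD]
2. C_y = -3950/401  [A, D, C are collinear ∩ FC ⟂ AD]
   → C = (-3211/401, -3950/401)
3. E_x = -121/15  [line -16/3·x + 13·y + 2276/45 = 0 ∩ |EC|² = 25364/3609]
4. E_y = -36/5  [line -16/3·x + 13·y + 2276/45 = 0 ∩ |EC|² = 25364/3609]
   → E = (-121/15, -36/5)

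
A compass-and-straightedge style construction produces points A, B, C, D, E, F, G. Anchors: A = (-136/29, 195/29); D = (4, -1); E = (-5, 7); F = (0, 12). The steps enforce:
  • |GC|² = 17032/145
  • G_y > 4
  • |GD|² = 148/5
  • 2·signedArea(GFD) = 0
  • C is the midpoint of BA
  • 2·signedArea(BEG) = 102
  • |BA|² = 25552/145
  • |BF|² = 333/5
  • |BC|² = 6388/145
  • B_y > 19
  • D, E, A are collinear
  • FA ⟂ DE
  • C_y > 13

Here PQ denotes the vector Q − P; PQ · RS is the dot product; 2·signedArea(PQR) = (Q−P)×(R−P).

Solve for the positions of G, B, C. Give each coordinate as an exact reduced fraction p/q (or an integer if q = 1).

B = (-12/5, 99/5)
C = (-514/145, 1923/145)
G = (12/5, 21/5)

1. G_x = 12/5  [line 13·x + 4·y + -48 = 0 ∩ |GD|² = 148/5]
2. G_y = 21/5  [line 13·x + 4·y + -48 = 0 ∩ |GD|² = 148/5]
   → G = (12/5, 21/5)
3. B_x = -12/5  [line 14/5·x + 37/5·y + -699/5 = 0 ∩ |BA|² = 25552/145]
4. B_y = 99/5  [line 14/5·x + 37/5·y + -699/5 = 0 ∩ |BA|² = 25552/145]
   → B = (-12/5, 99/5)
5. C_x = -514/145  [C is the midpoint of BA]
6. C_y = 1923/145  [C is the midpoint of BA]
   → C = (-514/145, 1923/145)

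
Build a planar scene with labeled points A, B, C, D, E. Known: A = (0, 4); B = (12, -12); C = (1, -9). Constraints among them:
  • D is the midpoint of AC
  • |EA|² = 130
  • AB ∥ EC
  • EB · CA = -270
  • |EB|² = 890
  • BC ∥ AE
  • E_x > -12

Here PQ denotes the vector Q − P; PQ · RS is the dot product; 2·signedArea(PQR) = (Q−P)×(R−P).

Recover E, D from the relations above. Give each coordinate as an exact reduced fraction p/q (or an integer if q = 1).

D = (1/2, -5/2)
E = (-11, 7)

1. E_x = -11  [AB ∥ EC ∩ BC ∥ AE]
2. E_y = 7  [AB ∥ EC ∩ BC ∥ AE]
   → E = (-11, 7)
3. D_x = 1/2  [D is the midpoint of AC]
4. D_y = -5/2  [D is the midpoint of AC]
   → D = (1/2, -5/2)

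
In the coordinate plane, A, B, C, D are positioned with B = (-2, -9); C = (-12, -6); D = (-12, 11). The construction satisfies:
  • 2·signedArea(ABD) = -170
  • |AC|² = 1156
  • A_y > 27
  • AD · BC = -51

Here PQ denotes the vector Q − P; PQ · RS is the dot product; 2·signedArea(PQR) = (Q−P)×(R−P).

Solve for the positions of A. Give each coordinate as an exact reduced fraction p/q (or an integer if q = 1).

1. A_x = -12  [AD · BC = -51 ∩ 2·signedArea(ABD) = -170]
2. A_y = 28  [AD · BC = -51 ∩ 2·signedArea(ABD) = -170]
   → A = (-12, 28)

A = (-12, 28)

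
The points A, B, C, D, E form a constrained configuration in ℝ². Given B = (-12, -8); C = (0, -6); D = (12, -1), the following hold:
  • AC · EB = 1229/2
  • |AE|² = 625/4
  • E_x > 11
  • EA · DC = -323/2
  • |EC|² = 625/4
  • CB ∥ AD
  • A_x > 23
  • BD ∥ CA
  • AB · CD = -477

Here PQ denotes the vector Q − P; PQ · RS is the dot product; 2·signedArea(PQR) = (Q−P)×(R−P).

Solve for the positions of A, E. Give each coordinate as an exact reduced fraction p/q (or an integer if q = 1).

A = (24, 1)
E = (12, -5/2)

1. A_x = 24  [CB ∥ AD ∩ BD ∥ CA]
2. A_y = 1  [CB ∥ AD ∩ BD ∥ CA]
   → A = (24, 1)
3. E_x = 12  [EA · DC = -323/2 ∩ AC · EB = 1229/2]
4. E_y = -5/2  [EA · DC = -323/2 ∩ AC · EB = 1229/2]
   → E = (12, -5/2)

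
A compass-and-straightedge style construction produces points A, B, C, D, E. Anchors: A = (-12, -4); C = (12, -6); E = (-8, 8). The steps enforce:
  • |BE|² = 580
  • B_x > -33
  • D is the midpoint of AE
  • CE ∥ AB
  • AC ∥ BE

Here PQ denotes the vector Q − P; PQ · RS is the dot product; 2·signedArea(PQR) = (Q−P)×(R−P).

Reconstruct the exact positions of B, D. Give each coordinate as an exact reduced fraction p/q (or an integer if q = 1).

1. B_x = -32  [AC ∥ BE ∩ CE ∥ AB]
2. B_y = 10  [AC ∥ BE ∩ CE ∥ AB]
   → B = (-32, 10)
3. D_x = -10  [D is the midpoint of AE]
4. D_y = 2  [D is the midpoint of AE]
   → D = (-10, 2)

B = (-32, 10)
D = (-10, 2)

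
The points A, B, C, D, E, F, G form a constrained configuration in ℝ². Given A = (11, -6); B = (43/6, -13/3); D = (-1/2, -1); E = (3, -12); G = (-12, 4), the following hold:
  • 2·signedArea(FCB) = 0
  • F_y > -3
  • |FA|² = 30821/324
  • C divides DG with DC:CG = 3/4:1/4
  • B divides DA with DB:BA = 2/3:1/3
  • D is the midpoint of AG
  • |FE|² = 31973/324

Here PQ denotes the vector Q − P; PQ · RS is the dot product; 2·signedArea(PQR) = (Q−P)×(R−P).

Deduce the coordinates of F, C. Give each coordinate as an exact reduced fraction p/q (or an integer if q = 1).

C = (-73/8, 11/4)
F = (37/18, -19/9)

1. C_x = -73/8  [C divides DG with DC:CG = 3/4:1/4]
2. C_y = 11/4  [C divides DG with DC:CG = 3/4:1/4]
   → C = (-73/8, 11/4)
3. F_x = 37/18  [line 85/12·x + 391/24·y + 119/6 = 0 ∩ |FA|² = 30821/324]
4. F_y = -19/9  [line 85/12·x + 391/24·y + 119/6 = 0 ∩ |FA|² = 30821/324]
   → F = (37/18, -19/9)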